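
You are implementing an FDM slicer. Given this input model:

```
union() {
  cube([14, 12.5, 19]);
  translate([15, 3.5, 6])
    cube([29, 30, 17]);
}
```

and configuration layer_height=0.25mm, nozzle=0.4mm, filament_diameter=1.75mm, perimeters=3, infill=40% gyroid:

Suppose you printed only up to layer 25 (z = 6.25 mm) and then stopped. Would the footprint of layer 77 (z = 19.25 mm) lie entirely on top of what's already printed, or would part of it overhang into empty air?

entirely on top

Compare the two slices. At z = 6.25: the 14×12.5 cube contributes its full rectangle (area 175.00 mm²); the 29×30 cube at (15, 3.5) contributes its full rectangle (area 870.00 mm²); Taking the union: the 2 present regions are separate (no shared area or edge), so areas and boundary lengths simply add and each stays a separate island — area = 1045.00 mm². At z = 19.25: the cube is absent (z outside [0, 19]); the 29×30 cube at (15, 3.5) contributes its full rectangle (area 870.00 mm²); Merging all regions: only the 29×30 cube at (15, 3.5) is present, so the union is just that shape — area = 870.00 mm². Checking containment: the cross-section at z = 19.25 is a subset of the cross-section at z = 6.25.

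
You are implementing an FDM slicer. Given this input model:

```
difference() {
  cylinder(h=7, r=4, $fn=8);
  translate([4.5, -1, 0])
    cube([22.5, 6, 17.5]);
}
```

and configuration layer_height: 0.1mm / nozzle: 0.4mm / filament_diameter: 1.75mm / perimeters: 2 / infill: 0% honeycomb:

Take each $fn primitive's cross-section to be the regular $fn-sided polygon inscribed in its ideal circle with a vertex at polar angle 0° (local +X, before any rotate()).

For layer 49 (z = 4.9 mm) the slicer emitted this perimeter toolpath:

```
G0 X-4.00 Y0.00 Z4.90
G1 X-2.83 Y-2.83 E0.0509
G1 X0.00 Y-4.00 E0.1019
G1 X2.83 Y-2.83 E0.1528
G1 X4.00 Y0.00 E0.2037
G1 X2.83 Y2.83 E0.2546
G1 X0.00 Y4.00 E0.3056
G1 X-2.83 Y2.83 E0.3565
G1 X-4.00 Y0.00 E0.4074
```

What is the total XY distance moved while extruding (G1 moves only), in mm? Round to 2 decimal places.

24.50 mm

Sum the Euclidean lengths of each G1 segment: total = 24.50 mm.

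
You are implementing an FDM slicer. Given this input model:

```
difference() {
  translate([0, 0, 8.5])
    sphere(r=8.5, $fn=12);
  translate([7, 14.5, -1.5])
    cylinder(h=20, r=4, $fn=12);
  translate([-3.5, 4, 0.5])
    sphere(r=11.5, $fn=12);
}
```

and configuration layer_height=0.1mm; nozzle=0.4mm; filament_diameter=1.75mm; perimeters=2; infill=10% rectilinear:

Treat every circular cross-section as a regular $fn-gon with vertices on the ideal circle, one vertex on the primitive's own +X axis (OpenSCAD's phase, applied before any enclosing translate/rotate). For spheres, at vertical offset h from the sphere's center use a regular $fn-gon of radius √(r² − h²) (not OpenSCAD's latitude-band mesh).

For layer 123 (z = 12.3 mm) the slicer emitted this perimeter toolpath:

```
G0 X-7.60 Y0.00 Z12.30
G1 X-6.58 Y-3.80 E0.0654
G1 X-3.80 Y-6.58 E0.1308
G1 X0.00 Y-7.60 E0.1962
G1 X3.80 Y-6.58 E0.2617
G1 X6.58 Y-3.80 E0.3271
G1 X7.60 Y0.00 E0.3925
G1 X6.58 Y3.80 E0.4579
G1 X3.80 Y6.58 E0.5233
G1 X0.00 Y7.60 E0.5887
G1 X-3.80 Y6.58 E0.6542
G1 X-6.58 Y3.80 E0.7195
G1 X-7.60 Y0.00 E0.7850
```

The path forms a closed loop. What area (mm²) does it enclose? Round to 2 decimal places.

Apply the shoelace formula to the sequence of (X, Y) vertices; enclosed area = 173.23 mm².

173.23 mm²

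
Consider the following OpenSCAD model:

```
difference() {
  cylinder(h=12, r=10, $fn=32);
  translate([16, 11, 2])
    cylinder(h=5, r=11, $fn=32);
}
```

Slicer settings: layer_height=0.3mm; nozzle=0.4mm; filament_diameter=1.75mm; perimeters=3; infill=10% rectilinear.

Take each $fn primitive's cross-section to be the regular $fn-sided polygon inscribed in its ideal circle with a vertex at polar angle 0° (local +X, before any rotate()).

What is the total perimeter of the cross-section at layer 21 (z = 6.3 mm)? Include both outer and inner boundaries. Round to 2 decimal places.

62.69 mm

At z = 6.3 mm: the cylinder: section is a regular 32-gon, circumradius r=10 (perimeter = 2·32·10.000·sin(180°/32) = 62.73 mm); the r=11 cylinder at (16, 11) gives a regular 32-gon of circumradius 11 (constant along its height) (perimeter = 2·32·11.000·sin(180°/32) = 69.00 mm); Subtracting the remaining from the first: starting from the r=10 cylinder, the r=11 cylinder at (16, 11) partially overlaps it — only the 7.95 mm² overlap (of its 377.69 mm²) is removed, clipping the outline — boundary = 62.69 mm. Overall, the cross-section is a single solid region. Total boundary length (outer) = 62.69 mm.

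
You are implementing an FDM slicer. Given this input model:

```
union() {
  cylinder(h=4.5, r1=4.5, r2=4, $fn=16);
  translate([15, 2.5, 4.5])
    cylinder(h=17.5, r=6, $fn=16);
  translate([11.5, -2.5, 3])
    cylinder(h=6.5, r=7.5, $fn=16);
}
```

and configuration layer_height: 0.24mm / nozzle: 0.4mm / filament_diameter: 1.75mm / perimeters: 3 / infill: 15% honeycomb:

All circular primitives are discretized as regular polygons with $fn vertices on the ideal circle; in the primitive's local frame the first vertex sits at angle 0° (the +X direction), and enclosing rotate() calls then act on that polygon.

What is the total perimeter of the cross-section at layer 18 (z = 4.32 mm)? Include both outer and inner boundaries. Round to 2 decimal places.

At z = 4.32 mm: the cone contributes a regular 16-gon of circumradius 4.020 (interpolated between r1=4.5 and r2=4 at t=0.960) (perimeter = 2·16·4.020·sin(180°/16) = 25.10 mm); the cylinder at (15, 2.5) does not reach this height (z outside [4.5, 22]); the r=7.5 cylinder at (11.5, -2.5) contributes a regular 16-gon of circumradius 7.5 (perimeter = 2·16·7.500·sin(180°/16) = 46.82 mm); Taking the union: the 2 present regions are separate (no shared area or edge), so areas and boundary lengths simply add and each stays a separate island — boundary = 71.92 mm. Overall, the cross-section has 2 separate islands. Total boundary length (outer) = 71.92 mm.

71.92 mm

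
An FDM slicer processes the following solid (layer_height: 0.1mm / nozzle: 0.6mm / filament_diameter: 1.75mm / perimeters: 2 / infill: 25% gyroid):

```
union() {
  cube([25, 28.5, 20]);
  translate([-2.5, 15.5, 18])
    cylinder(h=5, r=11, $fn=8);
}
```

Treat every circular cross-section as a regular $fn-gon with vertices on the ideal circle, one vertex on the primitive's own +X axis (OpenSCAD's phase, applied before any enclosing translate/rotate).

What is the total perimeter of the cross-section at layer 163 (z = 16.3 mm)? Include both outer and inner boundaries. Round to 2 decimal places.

107.00 mm

At z = 16.3 mm: the cube (footprint 25×28.5) is included at this height (perimeter 107.00 mm); the cylinder at (-2.5, 15.5) does not reach this height (z outside [18, 23]); Merging all regions: only the 25×28.5 cube is present, so the union is just that shape — boundary = 107.00 mm. Overall, the cross-section is a single solid region. Total boundary length (outer) = 107.00 mm.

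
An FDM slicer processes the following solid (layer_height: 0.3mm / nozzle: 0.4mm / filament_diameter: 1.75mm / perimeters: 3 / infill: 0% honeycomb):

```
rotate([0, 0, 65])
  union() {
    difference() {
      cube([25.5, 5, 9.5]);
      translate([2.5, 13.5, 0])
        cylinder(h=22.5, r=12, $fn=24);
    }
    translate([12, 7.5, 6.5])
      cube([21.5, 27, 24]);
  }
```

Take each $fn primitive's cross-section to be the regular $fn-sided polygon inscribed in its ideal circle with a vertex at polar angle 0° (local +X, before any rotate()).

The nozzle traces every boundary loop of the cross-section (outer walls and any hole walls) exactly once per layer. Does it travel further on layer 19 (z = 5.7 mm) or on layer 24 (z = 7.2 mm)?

Layer 19 (z = 5.7): the cube (footprint 25.5×5) is included at this height (perimeter 61.00 mm); the cylinder at (2.5, 13.5): section is a regular 24-gon, circumradius r=12 (perimeter = 2·24·12.000·sin(180°/24) = 75.18 mm); Subtracting the remaining from the first: starting from the 25.5×5 cube, the r=12 cylinder at (2.5, 13.5) partially overlaps it — only the 28.12 mm² overlap (of its 447.24 mm²) is removed, clipping the outline — boundary = 58.76 mm; the cube at (12, 7.5) does not reach this height (z outside [6.5, 30.5]); Combining (union): only that combined region is present, so the union is just that shape — boundary = 58.76 mm; (rotated 65° about Z; rotation is an isometry so areas/perimeters/island counts are preserved). So its perimeter = 58.76 mm. Layer 24 (z = 7.2): the cube is present — its section is the full 25.5×5 rectangle (perimeter 61.00 mm); the cylinder at (2.5, 13.5): section is a regular 24-gon, circumradius r=12 (perimeter = 2·24·12.000·sin(180°/24) = 75.18 mm); Taking the first minus the rest: starting from the 25.5×5 cube, the r=12 cylinder at (2.5, 13.5) partially overlaps it — only the 28.12 mm² overlap (of its 447.24 mm²) is removed, clipping the outline — boundary = 58.76 mm; the cube at (12, 7.5) is present — its section is the full 21.5×27 rectangle (perimeter 97.00 mm); Merging all regions: the 2 present regions are separate (no shared area or edge), so areas and boundary lengths simply add and each stays a separate island — boundary = 155.76 mm; (rotated 65° about Z; rotation is an isometry so areas/perimeters/island counts are preserved). So its perimeter = 155.76 mm. Layer 24 is larger (155.76 vs 58.76 mm).

layer 24 (z = 7.2 mm)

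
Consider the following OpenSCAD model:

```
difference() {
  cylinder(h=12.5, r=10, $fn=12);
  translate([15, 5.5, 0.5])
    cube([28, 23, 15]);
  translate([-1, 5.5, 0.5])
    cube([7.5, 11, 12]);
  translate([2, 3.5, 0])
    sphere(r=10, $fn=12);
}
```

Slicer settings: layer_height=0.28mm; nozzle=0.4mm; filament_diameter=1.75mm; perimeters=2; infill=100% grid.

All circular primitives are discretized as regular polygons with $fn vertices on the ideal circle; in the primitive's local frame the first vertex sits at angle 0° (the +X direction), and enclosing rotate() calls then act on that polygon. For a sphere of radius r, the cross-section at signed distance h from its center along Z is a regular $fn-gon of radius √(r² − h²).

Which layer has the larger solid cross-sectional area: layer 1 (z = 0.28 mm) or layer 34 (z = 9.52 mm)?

layer 34 (z = 9.52 mm)

Layer 1 (z = 0.28): the cylinder: section is a regular 12-gon, circumradius r=10 (area = (12/2)·10.000²·sin(360°/12) = 300.00 mm²); the cube at (15, 5.5) is not intersected at this z (z outside [0.5, 15.5]); the cube at (-1, 5.5) is absent (z outside [0.5, 12.5]); the r=10 sphere at (2, 3.5) contributes a regular 12-gon of circumradius √(10²−0.28²) = 9.996 (area = (12/2)·9.996²·sin(360°/12) = 299.76 mm²); Taking the first minus the rest: starting from the r=10 cylinder (300.00 mm²), the r=10 sphere at (2, 3.5) partially overlaps it — only the 221.45 mm² overlap (of its 299.76 mm²) is removed, clipping the outline — area = 78.55 mm². So its area = 78.55 mm². Layer 34 (z = 9.52): the r=10 cylinder contributes a regular 12-gon of circumradius 10 (area = (12/2)·10.000²·sin(360°/12) = 300.00 mm²); the cube at (15, 5.5) is present — its section is the full 28×23 rectangle (area 644.00 mm²); the cube at (-1, 5.5) is present — its section is the full 7.5×11 rectangle (area 82.50 mm²); the r=10 sphere at (2, 3.5) contributes a regular 12-gon of circumradius √(10²−9.52²) = 3.061 (area = (12/2)·3.061²·sin(360°/12) = 28.11 mm²); Subtracting the remaining from the first: starting from the r=10 cylinder (300.00 mm²), the 28×23 cube at (15, 5.5) misses the remaining region (no effect); the 7.5×11 cube at (-1, 5.5) partially overlaps it — only the 27.13 mm² overlap (of its 82.50 mm²) is removed, clipping the outline; the r=10 sphere at (2, 3.5) partially overlaps it — only the 25.07 mm² overlap (of its 28.11 mm²) is removed, clipping the outline — area = 247.80 mm². So its area = 247.80 mm². Layer 34 is larger (247.80 vs 78.55 mm²).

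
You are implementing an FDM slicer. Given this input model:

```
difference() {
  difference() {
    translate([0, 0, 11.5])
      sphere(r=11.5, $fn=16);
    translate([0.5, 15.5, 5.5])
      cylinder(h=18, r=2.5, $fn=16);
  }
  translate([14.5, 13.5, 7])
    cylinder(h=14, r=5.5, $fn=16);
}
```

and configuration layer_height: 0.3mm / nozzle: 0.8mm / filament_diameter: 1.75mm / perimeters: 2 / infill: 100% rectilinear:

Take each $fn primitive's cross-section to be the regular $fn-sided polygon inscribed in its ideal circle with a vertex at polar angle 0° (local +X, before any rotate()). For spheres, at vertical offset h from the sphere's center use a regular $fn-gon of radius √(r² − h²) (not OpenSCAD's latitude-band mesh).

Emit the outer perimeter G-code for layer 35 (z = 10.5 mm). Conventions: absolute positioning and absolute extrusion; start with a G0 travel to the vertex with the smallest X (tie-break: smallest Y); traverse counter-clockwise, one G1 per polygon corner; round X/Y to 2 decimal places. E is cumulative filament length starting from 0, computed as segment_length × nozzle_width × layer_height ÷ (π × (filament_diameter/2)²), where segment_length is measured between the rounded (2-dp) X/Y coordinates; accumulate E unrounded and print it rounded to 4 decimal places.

G0 X-11.46 Y0.00 Z10.50
G1 X-10.58 Y-4.38 E0.4458
G1 X-8.10 Y-8.10 E0.8919
G1 X-4.38 Y-10.58 E1.3380
G1 X0.00 Y-11.46 E1.7838
G1 X4.38 Y-10.58 E2.2295
G1 X8.10 Y-8.10 E2.6756
G1 X10.58 Y-4.38 E3.1217
G1 X11.46 Y0.00 E3.5675
G1 X10.58 Y4.38 E4.0133
G1 X8.10 Y8.10 E4.4594
G1 X4.38 Y10.58 E4.9055
G1 X0.00 Y11.46 E5.3513
G1 X-4.38 Y10.58 E5.7970
G1 X-8.10 Y8.10 E6.2431
G1 X-10.58 Y4.38 E6.6893
G1 X-11.46 Y0.00 E7.1350

At z = 10.5 mm: the r=11.5 sphere slices to a regular 16-gon of circumradius 11.456 (√(r²−h²) with h=1 from center); the r=2.5 cylinder at (0.5, 15.5) gives a regular 16-gon of circumradius 2.5 (constant along its height); After the difference (first − rest): starting from the r=11.5 sphere, the r=2.5 cylinder at (0.5, 15.5) misses the remaining region (no effect) — 1 connected region; the r=5.5 cylinder at (14.5, 13.5) gives a regular 16-gon of circumradius 5.5 (constant along its height); Subtracting the remaining from the first: starting from the result so far, the r=5.5 cylinder at (14.5, 13.5) misses the remaining region (no effect) — 1 connected region. The outline is a single polygon with 16 vertices. Extrusion per mm of travel: 0.8 × 0.3 / (π × 0.875²) = 0.099780. Accumulating E over each segment gives final E = 7.1350.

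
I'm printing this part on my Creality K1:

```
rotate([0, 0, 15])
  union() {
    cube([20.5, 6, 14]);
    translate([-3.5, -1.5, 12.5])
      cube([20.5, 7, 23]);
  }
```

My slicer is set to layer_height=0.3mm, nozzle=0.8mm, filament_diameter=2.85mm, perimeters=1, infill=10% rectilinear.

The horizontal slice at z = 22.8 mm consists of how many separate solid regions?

At z = 22.8 mm: the cube does not reach this height (z outside [0, 14]); the cube at (-3.5, -1.5) is present — its section is the full 20.5×7 rectangle; Taking the union: only the 20.5×7 cube at (-3.5, -1.5) is present, so the union is just that shape — 1 connected region; (rotated 15° about Z; rotation is an isometry so areas/perimeters/island counts are preserved). The result has 1 disconnected region.

1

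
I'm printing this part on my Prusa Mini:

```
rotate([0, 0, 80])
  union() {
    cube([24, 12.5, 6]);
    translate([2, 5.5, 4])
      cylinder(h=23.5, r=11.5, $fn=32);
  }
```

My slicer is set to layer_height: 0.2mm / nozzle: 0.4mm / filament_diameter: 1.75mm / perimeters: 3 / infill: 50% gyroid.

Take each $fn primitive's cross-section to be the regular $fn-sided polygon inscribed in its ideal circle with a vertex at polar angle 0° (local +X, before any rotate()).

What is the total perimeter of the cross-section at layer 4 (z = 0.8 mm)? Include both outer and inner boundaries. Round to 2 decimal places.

73.00 mm

At z = 0.8 mm: the cube is present — its section is the full 24×12.5 rectangle (perimeter 73.00 mm); the cylinder at (2, 5.5) is not intersected at this z (z outside [4, 27.5]); Taking the union: only the 24×12.5 cube is present, so the union is just that shape — boundary = 73.00 mm; (rotated 80° about Z; rotation is an isometry so areas/perimeters/island counts are preserved). Overall, the cross-section is a single solid region. Total boundary length (outer) = 73.00 mm.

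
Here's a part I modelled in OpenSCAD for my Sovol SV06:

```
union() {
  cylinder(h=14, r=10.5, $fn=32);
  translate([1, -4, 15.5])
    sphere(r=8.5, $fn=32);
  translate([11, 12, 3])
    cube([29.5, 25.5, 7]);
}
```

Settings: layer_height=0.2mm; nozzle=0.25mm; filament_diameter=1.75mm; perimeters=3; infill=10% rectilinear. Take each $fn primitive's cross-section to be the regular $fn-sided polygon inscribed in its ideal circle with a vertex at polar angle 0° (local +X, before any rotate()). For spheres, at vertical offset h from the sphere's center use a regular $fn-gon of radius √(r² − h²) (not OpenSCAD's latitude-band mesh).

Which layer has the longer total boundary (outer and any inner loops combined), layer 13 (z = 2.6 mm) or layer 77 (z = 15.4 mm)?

Layer 13 (z = 2.6): the r=10.5 cylinder contributes a regular 32-gon of circumradius 10.5 (perimeter = 2·32·10.500·sin(180°/32) = 65.87 mm); the sphere at (1, -4) is absent (|z−center|=12.900 > r=8.5); the cube at (11, 12) is absent (z outside [3, 10]); Merging all regions: only the r=10.5 cylinder is present, so the union is just that shape — boundary = 65.87 mm. So its perimeter = 65.87 mm. Layer 77 (z = 15.4): the cylinder does not reach this height (z outside [0, 14]); the r=8.5 sphere at (1, -4) slices to a regular 32-gon of circumradius 8.499 (√(r²−h²) with h=0.1 from center) (perimeter = 2·32·8.499·sin(180°/32) = 53.32 mm); the cube at (11, 12) is not intersected at this z (z outside [3, 10]); Combining (union): only the r=8.5 sphere at (1, -4) is present, so the union is just that shape — boundary = 53.32 mm. So its perimeter = 53.32 mm. Layer 13 is larger (65.87 vs 53.32 mm).

layer 13 (z = 2.6 mm)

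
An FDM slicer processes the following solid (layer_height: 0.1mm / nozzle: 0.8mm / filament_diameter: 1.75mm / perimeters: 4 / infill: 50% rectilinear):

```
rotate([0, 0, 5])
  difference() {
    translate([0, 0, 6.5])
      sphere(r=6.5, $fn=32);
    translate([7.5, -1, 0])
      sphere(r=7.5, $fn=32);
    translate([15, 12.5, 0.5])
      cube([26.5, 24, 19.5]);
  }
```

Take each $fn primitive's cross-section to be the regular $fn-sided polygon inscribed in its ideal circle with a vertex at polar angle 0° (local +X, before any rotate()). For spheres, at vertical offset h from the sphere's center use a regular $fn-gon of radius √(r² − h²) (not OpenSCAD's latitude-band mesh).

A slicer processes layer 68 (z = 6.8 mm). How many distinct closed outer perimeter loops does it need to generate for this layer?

1

At z = 6.8 mm: the sphere: section is a regular 32-gon, circumradius = √(r²−h²) = √(6.5²−0.3²) = 6.493; the r=7.5 sphere at (7.5, -1) contributes a regular 32-gon of circumradius √(7.5²−6.8²) = 3.164; the cube at (15, 12.5) is present — its section is the full 26.5×24 rectangle; Taking the first minus the rest: starting from the r=6.5 sphere, the r=7.5 sphere at (7.5, -1) partially overlaps it — only the 7.67 mm² overlap (of its 31.25 mm²) is removed, clipping the outline; the 26.5×24 cube at (15, 12.5) misses the remaining region (no effect) — 1 connected region; (rotated 5° about Z; rotation is an isometry so areas/perimeters/island counts are preserved). The result has 1 disconnected region.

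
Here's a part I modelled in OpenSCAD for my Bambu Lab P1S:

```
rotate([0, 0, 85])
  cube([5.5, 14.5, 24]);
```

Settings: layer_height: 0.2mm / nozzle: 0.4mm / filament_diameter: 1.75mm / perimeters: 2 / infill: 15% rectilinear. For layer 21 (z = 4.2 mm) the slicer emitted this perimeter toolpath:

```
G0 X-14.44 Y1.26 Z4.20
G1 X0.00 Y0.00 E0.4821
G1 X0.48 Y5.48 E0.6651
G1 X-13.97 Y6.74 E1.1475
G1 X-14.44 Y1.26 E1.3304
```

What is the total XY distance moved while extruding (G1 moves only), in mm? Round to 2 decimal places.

Sum the Euclidean lengths of each G1 segment: total = 40.00 mm.

40.00 mm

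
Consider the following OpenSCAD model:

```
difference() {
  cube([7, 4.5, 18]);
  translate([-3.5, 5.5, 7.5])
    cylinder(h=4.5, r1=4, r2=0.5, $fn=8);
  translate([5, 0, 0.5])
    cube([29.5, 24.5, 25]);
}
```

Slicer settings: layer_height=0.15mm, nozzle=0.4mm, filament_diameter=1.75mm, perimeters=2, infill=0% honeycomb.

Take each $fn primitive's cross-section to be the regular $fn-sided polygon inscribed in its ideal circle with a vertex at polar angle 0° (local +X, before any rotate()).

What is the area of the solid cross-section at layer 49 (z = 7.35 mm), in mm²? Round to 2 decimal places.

At z = 7.35 mm: the cube is present — its section is the full 7×4.5 rectangle (area 31.50 mm²); the cone at (-3.5, 5.5) is not intersected at this z (z outside [7.5, 12]); the cube at (5, 0) (footprint 29.5×24.5) is included at this height (area 722.75 mm²); After the difference (first − rest): starting from the 7×4.5 cube (31.50 mm²), the 29.5×24.5 cube at (5, 0) partially overlaps it — only the 9.00 mm² overlap (of its 722.75 mm²) is removed, clipping the outline — area = 22.50 mm². Overall, the cross-section is a single solid region. Net area = 22.50 mm².

22.50 mm²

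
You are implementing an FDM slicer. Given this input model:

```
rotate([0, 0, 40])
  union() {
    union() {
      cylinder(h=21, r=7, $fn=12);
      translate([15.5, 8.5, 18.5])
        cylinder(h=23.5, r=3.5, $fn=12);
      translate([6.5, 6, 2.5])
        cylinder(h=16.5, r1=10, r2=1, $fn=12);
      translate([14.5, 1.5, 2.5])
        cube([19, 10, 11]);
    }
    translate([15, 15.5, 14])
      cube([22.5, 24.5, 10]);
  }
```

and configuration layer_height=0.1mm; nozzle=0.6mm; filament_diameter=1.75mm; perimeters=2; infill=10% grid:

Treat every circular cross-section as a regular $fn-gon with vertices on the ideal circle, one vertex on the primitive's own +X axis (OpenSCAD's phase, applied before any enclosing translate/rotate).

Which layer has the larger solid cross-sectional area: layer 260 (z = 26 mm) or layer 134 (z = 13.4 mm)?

Layer 260 (z = 26): the cylinder is not intersected at this z (z outside [0, 21]); the cylinder at (15.5, 8.5): section is a regular 12-gon, circumradius r=3.5 (area = (12/2)·3.500²·sin(360°/12) = 36.75 mm²); the cone at (6.5, 6) does not reach this height (z outside [2.5, 19]); the cube at (14.5, 1.5) is absent (z outside [2.5, 13.5]); Taking the union: only the r=3.5 cylinder at (15.5, 8.5) is present, so the union is just that shape — area = 36.75 mm²; the cube at (15, 15.5) does not reach this height (z outside [14, 24]); Taking the union: only the result so far is present, so the union is just that shape — area = 36.75 mm²; (whole slice rotated 40° about Z — lengths, areas and connectivity unchanged). So its area = 36.75 mm². Layer 134 (z = 13.4): the cylinder: section is a regular 12-gon, circumradius r=7 (area = (12/2)·7.000²·sin(360°/12) = 147.00 mm²); the cylinder at (15.5, 8.5) is absent (z outside [18.5, 42]); the cone at (6.5, 6): at t=0.661 of its height the radius interpolates to r₁+(r₂−r₁)t = 4.055, giving a regular 12-gon of that circumradius (area = (12/2)·4.055²·sin(360°/12) = 49.32 mm²); the 19×10 cube at (14.5, 1.5) contributes its full rectangle (area 190.00 mm²); Merging all regions: the regions partially overlap — summed areas 386.32 mm² minus the doubly-counted overlap 7.95 mm² gives 378.36 mm² — area = 378.36 mm²; the cube at (15, 15.5) does not reach this height (z outside [14, 24]); Merging all regions: only the result so far is present, so the union is just that shape — area = 378.36 mm²; (rotated 40° about Z; rotation is an isometry so areas/perimeters/island counts are preserved). So its area = 378.36 mm². Layer 134 is larger (378.36 vs 36.75 mm²).

layer 134 (z = 13.4 mm)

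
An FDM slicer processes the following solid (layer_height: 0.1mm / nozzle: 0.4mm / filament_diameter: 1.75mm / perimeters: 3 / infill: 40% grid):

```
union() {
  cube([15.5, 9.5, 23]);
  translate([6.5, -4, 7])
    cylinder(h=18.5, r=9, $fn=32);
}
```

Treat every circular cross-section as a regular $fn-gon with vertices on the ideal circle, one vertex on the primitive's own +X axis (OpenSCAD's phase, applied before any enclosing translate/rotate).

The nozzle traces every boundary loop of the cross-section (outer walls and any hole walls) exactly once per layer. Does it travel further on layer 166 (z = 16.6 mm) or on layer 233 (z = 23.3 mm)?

Layer 166 (z = 16.6): the cube is present — its section is the full 15.5×9.5 rectangle (perimeter 50.00 mm); the r=9 cylinder at (6.5, -4) contributes a regular 32-gon of circumradius 9 (perimeter = 2·32·9.000·sin(180°/32) = 56.46 mm); Merging all regions: the regions partially overlap (shared area 55.26 mm²), so the edge portions inside another operand are dropped and the merged outline is re-measured after clipping — boundary = 72.51 mm. So its perimeter = 72.51 mm. Layer 233 (z = 23.3): the cube does not reach this height (z outside [0, 23]); the r=9 cylinder at (6.5, -4) contributes a regular 32-gon of circumradius 9 (perimeter = 2·32·9.000·sin(180°/32) = 56.46 mm); Combining (union): only the r=9 cylinder at (6.5, -4) is present, so the union is just that shape — boundary = 56.46 mm. So its perimeter = 56.46 mm. Layer 166 is larger (72.51 vs 56.46 mm).

layer 166 (z = 16.6 mm)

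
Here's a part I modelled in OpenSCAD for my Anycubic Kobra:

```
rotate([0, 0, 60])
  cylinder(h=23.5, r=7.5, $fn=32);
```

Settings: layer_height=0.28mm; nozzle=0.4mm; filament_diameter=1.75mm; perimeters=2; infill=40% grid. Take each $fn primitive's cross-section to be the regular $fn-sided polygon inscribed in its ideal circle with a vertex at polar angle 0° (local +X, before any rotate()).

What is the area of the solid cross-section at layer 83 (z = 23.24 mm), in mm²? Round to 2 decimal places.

At z = 23.24 mm: the r=7.5 cylinder contributes a regular 32-gon of circumradius 7.5 (area = (32/2)·7.500²·sin(360°/32) = 175.58 mm²); (rotated 60° about Z; rotation is an isometry so areas/perimeters/island counts are preserved). Overall, the cross-section is a single solid region. Net area = 175.58 mm².

175.58 mm²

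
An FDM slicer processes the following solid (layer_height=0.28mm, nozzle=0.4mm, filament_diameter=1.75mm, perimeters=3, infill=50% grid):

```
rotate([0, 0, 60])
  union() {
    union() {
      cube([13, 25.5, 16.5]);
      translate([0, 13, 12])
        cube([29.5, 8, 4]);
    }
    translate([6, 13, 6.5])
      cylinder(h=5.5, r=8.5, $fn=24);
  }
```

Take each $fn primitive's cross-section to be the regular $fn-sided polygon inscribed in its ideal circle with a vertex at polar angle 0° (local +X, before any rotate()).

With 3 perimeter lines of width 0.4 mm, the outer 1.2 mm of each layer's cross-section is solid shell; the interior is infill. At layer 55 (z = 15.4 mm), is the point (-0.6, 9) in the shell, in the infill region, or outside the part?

infill

At z = 15.4 mm: the cube (footprint 13×25.5) is included at this height; the 29.5×8 cube at (0, 13) contributes its full rectangle; Combining (union): the regions partially overlap (shared area 104.00 mm²), so overlapping operands fuse into one piece — 1 connected region; the cylinder at (6, 13) is absent (z outside [6.5, 12]); Merging all regions: only the result so far is present, so the union is just that shape — 1 connected region; (whole slice rotated 60° about Z — lengths, areas and connectivity unchanged). Overall, the cross-section is a single solid region. Undo the 60° rotation: the query point maps to (7.494, 5.020) in the un-rotated model frame. The nearest boundary edge runs (13.00, 0.00)→(0.00, 0.00); distance from the point to it = 5.02 mm. The point is inside the cross-section and 5.02 mm from the nearest boundary — more than the 1.2 mm shell width (3 × 0.4), so it's in the infill interior.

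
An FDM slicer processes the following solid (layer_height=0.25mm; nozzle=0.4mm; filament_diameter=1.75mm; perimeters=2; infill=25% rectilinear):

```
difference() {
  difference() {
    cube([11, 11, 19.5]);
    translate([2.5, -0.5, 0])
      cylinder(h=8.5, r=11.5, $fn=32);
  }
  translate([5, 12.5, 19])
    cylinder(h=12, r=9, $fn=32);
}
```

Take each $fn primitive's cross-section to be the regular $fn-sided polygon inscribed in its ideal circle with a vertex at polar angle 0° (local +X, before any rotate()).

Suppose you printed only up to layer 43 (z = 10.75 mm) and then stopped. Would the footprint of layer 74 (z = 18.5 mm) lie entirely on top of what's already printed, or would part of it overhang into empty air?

entirely on top

Compare the two slices. At z = 10.75: the cube is present — its section is the full 11×11 rectangle (area 121.00 mm²); the cylinder at (2.5, -0.5) is not intersected at this z (z outside [0, 8.5]); After the difference (first − rest): none of the subtracted shapes is present at this height, so the 11×11 cube is unchanged — area = 121.00 mm²; the cylinder at (5, 12.5) does not reach this height (z outside [19, 31]); Taking the first minus the rest: none of the subtracted shapes is present at this height, so the result so far is unchanged — area = 121.00 mm². At z = 18.5: the cube is present — its section is the full 11×11 rectangle (area 121.00 mm²); the cylinder at (2.5, -0.5) is absent (z outside [0, 8.5]); Subtracting the remaining from the first: none of the subtracted shapes is present at this height, so the 11×11 cube is unchanged — area = 121.00 mm²; the cylinder at (5, 12.5) is not intersected at this z (z outside [19, 31]); Taking the first minus the rest: none of the subtracted shapes is present at this height, so that combined region is unchanged — area = 121.00 mm². Checking containment: the cross-section at z = 18.5 is a subset of the cross-section at z = 10.75.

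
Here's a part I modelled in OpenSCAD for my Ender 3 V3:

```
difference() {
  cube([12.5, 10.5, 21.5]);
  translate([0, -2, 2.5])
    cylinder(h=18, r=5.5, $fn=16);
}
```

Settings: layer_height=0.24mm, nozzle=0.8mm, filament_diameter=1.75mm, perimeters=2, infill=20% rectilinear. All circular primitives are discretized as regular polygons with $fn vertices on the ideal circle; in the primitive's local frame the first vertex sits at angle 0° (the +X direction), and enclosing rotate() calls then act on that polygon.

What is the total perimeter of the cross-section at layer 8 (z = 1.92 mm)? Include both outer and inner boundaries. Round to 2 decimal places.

At z = 1.92 mm: the 12.5×10.5 cube contributes its full rectangle (perimeter 46.00 mm); the cylinder at (0, -2) is not intersected at this z (z outside [2.5, 20.5]); Subtracting the remaining from the first: none of the subtracted shapes is present at this height, so the 12.5×10.5 cube is unchanged — boundary = 46.00 mm. Overall, the cross-section is a single solid region. Total boundary length (outer) = 46.00 mm.

46.00 mm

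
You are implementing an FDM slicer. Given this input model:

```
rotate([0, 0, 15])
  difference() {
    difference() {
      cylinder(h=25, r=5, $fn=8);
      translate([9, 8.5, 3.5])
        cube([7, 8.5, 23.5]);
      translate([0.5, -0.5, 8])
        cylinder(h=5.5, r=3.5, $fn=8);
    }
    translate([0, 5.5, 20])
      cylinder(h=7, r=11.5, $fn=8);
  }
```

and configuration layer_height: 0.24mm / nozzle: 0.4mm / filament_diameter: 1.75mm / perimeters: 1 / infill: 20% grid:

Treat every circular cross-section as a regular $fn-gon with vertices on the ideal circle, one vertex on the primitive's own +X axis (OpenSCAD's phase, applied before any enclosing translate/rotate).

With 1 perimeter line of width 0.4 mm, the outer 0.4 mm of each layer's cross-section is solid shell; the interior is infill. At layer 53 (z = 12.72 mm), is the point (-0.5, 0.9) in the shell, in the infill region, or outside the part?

At z = 12.72 mm: the r=5 cylinder gives a regular 8-gon of circumradius 5 (constant along its height); the 7×8.5 cube at (9, 8.5) contributes its full rectangle; the cylinder at (0.5, -0.5): section is a regular 8-gon, circumradius r=3.5; Taking the first minus the rest: starting from the r=5 cylinder, the 7×8.5 cube at (9, 8.5) misses the remaining region (no effect); the r=3.5 cylinder at (0.5, -0.5) lies wholly inside it (removes its full 34.65 mm² and its 21.43 mm outline becomes a hole wall) — 1 connected region with 1 hole; the cylinder at (0, 5.5) does not reach this height (z outside [20, 27]); After the difference (first − rest): none of the subtracted shapes is present at this height, so the result so far is unchanged — 1 connected region with 1 hole; (whole slice rotated 15° about Z — lengths, areas and connectivity unchanged). Overall, the cross-section is one region with 1 hole. Undo the 15° rotation: the query point maps to (-0.250, 0.999) in the un-rotated model frame. The nearest boundary edge runs (0.50, 3.00)→(-1.97, 1.97); distance from the point to it = 1.56 mm. The point is not inside any of the regions above, so it lies outside the cross-section (1.56 mm from the nearest boundary).

outside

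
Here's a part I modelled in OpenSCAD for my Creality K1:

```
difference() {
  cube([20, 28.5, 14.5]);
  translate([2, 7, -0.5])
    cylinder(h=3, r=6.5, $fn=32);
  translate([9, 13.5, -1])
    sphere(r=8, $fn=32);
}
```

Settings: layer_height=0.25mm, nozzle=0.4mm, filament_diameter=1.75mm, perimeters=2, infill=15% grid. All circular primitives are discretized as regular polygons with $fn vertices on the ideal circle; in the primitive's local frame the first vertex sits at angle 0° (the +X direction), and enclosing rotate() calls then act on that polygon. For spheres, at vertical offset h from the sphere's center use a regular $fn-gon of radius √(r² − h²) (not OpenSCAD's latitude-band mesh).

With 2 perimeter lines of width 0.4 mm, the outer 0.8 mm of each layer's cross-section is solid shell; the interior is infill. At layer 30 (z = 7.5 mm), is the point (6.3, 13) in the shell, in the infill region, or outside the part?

infill

At z = 7.5 mm: the cube (footprint 20×28.5) is included at this height; the cylinder at (2, 7) is absent (z outside [-0.5, 2.5]); the sphere at (9, 13.5) does not reach this height (|z−center|=8.500 > r=8); Taking the first minus the rest: none of the subtracted shapes is present at this height, so the 20×28.5 cube is unchanged — 1 connected region. Overall, the cross-section is a single solid region. The nearest boundary edge runs (0.00, 28.50)→(0.00, 0.00); distance from the point to it = 6.30 mm. The point is inside the cross-section and 6.30 mm from the nearest boundary — more than the 0.8 mm shell width (2 × 0.4), so it's in the infill interior.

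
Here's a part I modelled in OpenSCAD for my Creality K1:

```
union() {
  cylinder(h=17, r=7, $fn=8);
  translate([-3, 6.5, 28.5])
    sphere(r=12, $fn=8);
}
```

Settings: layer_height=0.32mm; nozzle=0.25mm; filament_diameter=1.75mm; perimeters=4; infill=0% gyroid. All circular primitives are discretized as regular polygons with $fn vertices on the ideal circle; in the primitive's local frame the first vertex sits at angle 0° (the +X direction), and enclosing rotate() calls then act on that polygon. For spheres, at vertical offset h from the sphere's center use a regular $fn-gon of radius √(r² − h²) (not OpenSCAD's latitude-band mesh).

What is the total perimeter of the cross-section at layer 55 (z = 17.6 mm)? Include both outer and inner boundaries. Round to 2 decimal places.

30.73 mm

At z = 17.6 mm: the cylinder does not reach this height (z outside [0, 17]); the sphere at (-3, 6.5): section is a regular 8-gon, circumradius = √(r²−h²) = √(12²−10.9²) = 5.019 (perimeter = 2·8·5.019·sin(180°/8) = 30.73 mm); Merging all regions: only the r=12 sphere at (-3, 6.5) is present, so the union is just that shape — boundary = 30.73 mm. Overall, the cross-section is a single solid region. Total boundary length (outer) = 30.73 mm.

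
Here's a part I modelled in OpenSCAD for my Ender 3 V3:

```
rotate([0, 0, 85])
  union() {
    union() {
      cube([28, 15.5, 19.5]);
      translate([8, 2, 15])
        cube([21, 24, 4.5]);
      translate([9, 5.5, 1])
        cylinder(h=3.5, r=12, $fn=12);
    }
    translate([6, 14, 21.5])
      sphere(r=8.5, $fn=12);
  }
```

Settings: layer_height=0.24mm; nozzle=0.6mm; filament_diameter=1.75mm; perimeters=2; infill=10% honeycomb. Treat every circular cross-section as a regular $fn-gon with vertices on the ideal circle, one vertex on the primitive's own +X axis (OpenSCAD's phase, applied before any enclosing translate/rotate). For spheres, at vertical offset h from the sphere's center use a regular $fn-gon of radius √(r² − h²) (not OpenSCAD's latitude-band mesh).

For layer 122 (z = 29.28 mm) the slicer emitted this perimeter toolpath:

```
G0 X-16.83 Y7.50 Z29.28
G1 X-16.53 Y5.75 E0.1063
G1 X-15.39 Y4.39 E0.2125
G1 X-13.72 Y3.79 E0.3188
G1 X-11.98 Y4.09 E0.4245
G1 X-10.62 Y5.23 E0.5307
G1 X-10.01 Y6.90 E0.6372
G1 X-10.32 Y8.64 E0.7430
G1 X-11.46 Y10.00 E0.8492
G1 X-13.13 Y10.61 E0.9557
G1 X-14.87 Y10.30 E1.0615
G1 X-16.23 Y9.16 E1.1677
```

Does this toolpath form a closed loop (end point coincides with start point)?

no

Start point (G0): (-16.83, 7.50). End point (last G1): the path does not return to the start — open.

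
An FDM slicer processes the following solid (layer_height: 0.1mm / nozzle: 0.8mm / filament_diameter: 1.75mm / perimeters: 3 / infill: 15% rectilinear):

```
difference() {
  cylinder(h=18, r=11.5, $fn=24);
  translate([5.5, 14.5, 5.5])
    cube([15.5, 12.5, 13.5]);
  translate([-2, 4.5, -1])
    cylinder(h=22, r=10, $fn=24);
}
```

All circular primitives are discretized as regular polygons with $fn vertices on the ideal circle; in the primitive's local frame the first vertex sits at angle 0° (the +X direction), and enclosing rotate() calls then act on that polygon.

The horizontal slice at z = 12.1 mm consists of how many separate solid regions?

1

At z = 12.1 mm: the r=11.5 cylinder contributes a regular 24-gon of circumradius 11.5; the cube at (5.5, 14.5) is present — its section is the full 15.5×12.5 rectangle; the r=10 cylinder at (-2, 4.5) gives a regular 24-gon of circumradius 10 (constant along its height); Subtracting the remaining from the first: starting from the r=11.5 cylinder, the 15.5×12.5 cube at (5.5, 14.5) misses the remaining region (no effect); the r=10 cylinder at (-2, 4.5) partially overlaps it — only the 251.31 mm² overlap (of its 310.58 mm²) is removed, clipping the outline — 1 connected region. The result has 1 disconnected region.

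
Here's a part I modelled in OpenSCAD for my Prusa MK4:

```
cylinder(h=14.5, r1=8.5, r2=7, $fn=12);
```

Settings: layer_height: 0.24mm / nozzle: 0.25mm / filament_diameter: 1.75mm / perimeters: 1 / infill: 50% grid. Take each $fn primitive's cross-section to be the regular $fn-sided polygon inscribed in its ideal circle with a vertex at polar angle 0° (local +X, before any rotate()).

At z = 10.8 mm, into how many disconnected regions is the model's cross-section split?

At z = 10.8 mm: the cone: at t=0.745 of its height the radius interpolates to r₁+(r₂−r₁)t = 7.383, giving a regular 12-gon of that circumradius. The result has 1 disconnected region.

1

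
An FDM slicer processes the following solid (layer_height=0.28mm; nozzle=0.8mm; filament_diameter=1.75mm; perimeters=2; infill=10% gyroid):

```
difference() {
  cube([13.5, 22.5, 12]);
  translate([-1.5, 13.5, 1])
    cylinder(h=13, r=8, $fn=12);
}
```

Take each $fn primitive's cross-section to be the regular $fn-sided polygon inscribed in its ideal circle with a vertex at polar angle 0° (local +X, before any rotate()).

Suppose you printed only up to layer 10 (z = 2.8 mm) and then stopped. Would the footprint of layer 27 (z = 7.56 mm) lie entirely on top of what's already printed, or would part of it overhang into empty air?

entirely on top

Compare the two slices. At z = 2.8: the cube is present — its section is the full 13.5×22.5 rectangle (area 303.75 mm²); the r=8 cylinder at (-1.5, 13.5) gives a regular 12-gon of circumradius 8 (constant along its height) (area = (12/2)·8.000²·sin(360°/12) = 192.00 mm²); After the difference (first − rest): starting from the 13.5×22.5 cube (303.75 mm²), the r=8 cylinder at (-1.5, 13.5) partially overlaps it — only the 72.60 mm² overlap (of its 192.00 mm²) is removed, clipping the outline — area = 231.15 mm². At z = 7.56: the cube (footprint 13.5×22.5) is included at this height (area 303.75 mm²); the r=8 cylinder at (-1.5, 13.5) contributes a regular 12-gon of circumradius 8 (area = (12/2)·8.000²·sin(360°/12) = 192.00 mm²); Taking the first minus the rest: starting from the 13.5×22.5 cube (303.75 mm²), the r=8 cylinder at (-1.5, 13.5) partially overlaps it — only the 72.60 mm² overlap (of its 192.00 mm²) is removed, clipping the outline — area = 231.15 mm². Checking containment: the cross-section at z = 7.56 is a subset of the cross-section at z = 2.8.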